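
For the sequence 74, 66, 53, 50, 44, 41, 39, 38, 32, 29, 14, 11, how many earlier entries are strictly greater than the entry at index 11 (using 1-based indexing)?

10

The element at index 11 is 14.
Elements before it: 74, 66, 53, 50, 44, 41, 39, 38, 32, 29
Those larger than 14: 74, 66, 53, 50, 44, 41, 39, 38, 32, 29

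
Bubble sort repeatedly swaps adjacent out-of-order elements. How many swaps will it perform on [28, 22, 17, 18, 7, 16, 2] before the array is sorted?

19

The minimum number of adjacent swaps to sort an array equals its inversion count, since every such swap removes exactly one inversion.
Count inversions — for each element, later elements that are smaller:
28: 22, 17, 18, 7, 16, 2 → 6
22: 17, 18, 7, 16, 2 → 5
17: 7, 16, 2 → 3
18: 7, 16, 2 → 3
7: 2 → 1
16: 2 → 1
2: none → 0
Total inversions: 6 + 5 + 3 + 3 + 1 + 1 + 0 = 19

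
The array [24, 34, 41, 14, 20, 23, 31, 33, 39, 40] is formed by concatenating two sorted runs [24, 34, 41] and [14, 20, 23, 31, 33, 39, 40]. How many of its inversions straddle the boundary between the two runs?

Take each right-half value and tally the left-half values above it:
r = 14: 24, 34, 41 → 3
r = 20: 24, 34, 41 → 3
r = 23: 24, 34, 41 → 3
r = 31: 34, 41 → 2
r = 33: 34, 41 → 2
r = 39: 41 → 1
r = 40: 41 → 1
Cross-inversions: 3 + 3 + 3 + 2 + 2 + 1 + 1 = 15

15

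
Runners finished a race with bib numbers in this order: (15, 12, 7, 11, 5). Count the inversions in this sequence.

9

Sweep left to right; for each value list the smaller values that follow it:
15: 4
12: 3
7: 1
11: 1
5: 0
Sum: 4 + 3 + 1 + 1 + 0 = 9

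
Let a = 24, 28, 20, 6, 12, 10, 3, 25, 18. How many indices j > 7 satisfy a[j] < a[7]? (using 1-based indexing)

0

The element at index 7 is 3.
Elements after it: 25, 18
None of them are smaller than 3.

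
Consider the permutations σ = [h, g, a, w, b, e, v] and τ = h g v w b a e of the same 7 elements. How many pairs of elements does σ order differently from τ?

Assign each item its position (1..7) in the first ordering, then rewrite the second ordering as that position sequence:
positions: h→1, g→2, a→3, w→4, b→5, e→6, v→7
second ordering as positions: [1, 2, 7, 4, 5, 3, 6]
Discordant pairs = inversions in this position sequence.
1: 0
2: 0
7: 4, 5, 3, 6 → 4
4: 3 → 1
5: 3 → 1
3: 0
6: 0
Total: 0 + 0 + 4 + 1 + 1 + 0 + 0 = 6

Discordant pairs: 6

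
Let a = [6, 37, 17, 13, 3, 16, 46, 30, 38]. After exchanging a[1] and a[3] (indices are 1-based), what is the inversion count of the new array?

13

Positions 1 and 3 hold 6 and 17; after swapping, the array is [17, 37, 6, 13, 3, 16, 46, 30, 38].
Count, for each position, how many later elements it exceeds:
17 → 6, 13, 3, 16 → 4
37 → 6, 13, 3, 16, 30 → 5
6 → 3 → 1
13 → 3 → 1
3 → none → 0
16 → none → 0
46 → 30, 38 → 2
30 → none → 0
38 → none → 0
Sum: 4 + 5 + 1 + 1 + 0 + 0 + 2 + 0 + 0 = 13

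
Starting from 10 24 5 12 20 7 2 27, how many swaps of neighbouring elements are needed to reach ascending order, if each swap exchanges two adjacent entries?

14 adjacent swaps

Each adjacent swap fixes exactly one inversion, so the minimum swap count equals the number of inversions.
Count inversions — for each element, later elements that are smaller:
10: 5, 7, 2 → 3
24: 5, 12, 20, 7, 2 → 5
5: 2 → 1
12: 7, 2 → 2
20: 7, 2 → 2
7: 2 → 1
2: none → 0
27: none → 0
Total inversions: 3 + 5 + 1 + 2 + 2 + 1 + 0 + 0 = 14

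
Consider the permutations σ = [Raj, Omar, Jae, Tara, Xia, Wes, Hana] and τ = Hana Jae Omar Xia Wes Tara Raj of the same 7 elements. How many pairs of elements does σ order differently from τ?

Assign each item its position (1..7) in the first ordering, then rewrite the second ordering as that position sequence:
positions: Raj→1, Omar→2, Jae→3, Tara→4, Xia→5, Wes→6, Hana→7
second ordering as positions: [7, 3, 2, 5, 6, 4, 1]
Discordant pairs = inversions in this position sequence.
7: 3, 2, 5, 6, 4, 1 → 6
3: 2, 1 → 2
2: 1 → 1
5: 4, 1 → 2
6: 4, 1 → 2
4: 1 → 1
1: 0
Total: 6 + 2 + 1 + 2 + 2 + 1 + 0 = 14

There are 14 discordant pairs.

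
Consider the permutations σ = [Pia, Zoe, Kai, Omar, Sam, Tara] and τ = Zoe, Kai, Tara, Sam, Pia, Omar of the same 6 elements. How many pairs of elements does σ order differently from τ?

Assign each item its position (1..6) in the first ordering, then rewrite the second ordering as that position sequence:
positions: Pia→1, Zoe→2, Kai→3, Omar→4, Sam→5, Tara→6
second ordering as positions: [2, 3, 6, 5, 1, 4]
Discordant pairs = inversions in this position sequence.
2: 1 → 1
3: 1 → 1
6: 5, 1, 4 → 3
5: 1, 4 → 2
1: 0
4: 0
Total: 1 + 1 + 3 + 2 + 0 + 0 = 7

7 discordant pairs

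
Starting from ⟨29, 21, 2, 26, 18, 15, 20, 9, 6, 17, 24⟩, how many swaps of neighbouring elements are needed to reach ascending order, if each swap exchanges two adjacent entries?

The minimum number of adjacent swaps to sort an array equals its inversion count, since every such swap removes exactly one inversion.
Count inversions — for each element, later elements that are smaller:
29: 21, 2, 26, 18, 15, 20, 9, 6, 17, 24 → 10
21: 2, 18, 15, 20, 9, 6, 17 → 7
2: none → 0
26: 18, 15, 20, 9, 6, 17, 24 → 7
18: 15, 9, 6, 17 → 4
15: 9, 6 → 2
20: 9, 6, 17 → 3
9: 6 → 1
6: none → 0
17: none → 0
24: none → 0
Total inversions: 10 + 7 + 0 + 7 + 4 + 2 + 3 + 1 + 0 + 0 + 0 = 34

There are 34 swaps.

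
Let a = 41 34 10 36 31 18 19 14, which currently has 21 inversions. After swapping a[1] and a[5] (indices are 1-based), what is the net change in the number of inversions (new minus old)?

-5

Positions 1 and 5 hold 41 and 31; after swapping, the array is [31, 34, 10, 36, 41, 18, 19, 14].
Count, for each position, how many later elements it exceeds:
31: 4
34: 4
10: 0
36: 3
41: 3
18: 1
19: 1
14: 0
Sum: 4 + 4 + 0 + 3 + 3 + 1 + 1 + 0 = 16
Change: 16 − 21 = -5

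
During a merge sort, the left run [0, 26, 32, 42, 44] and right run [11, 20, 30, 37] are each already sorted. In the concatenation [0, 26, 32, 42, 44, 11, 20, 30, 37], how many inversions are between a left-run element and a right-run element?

Cross-inversions: 13

Count, for every r in R, how many entries of L exceed r:
r = 11: 26, 32, 42, 44 → 4
r = 20: 26, 32, 42, 44 → 4
r = 30: 32, 42, 44 → 3
r = 37: 42, 44 → 2
Cross-inversions: 4 + 4 + 3 + 2 = 13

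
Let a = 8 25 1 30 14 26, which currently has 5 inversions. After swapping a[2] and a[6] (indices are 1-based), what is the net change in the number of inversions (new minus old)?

+1

Positions 2 and 6 hold 25 and 26; after swapping, the array is [8, 26, 1, 30, 14, 25].
Count, for each position, how many later elements it exceeds:
8: 1
26: 3
1: 0
30: 2
14: 0
25: 0
Sum: 1 + 3 + 0 + 2 + 0 + 0 = 6
Change: 6 − 5 = +1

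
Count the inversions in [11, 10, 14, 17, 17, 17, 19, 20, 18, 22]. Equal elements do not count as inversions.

Inversions: 3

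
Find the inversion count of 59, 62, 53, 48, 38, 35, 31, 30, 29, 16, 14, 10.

Count, for each position, how many later elements it exceeds:
59 → 53, 48, 38, 35, 31, 30, 29, 16, 14, 10 → 10
62 → 53, 48, 38, 35, 31, 30, 29, 16, 14, 10 → 10
53 → 48, 38, 35, 31, 30, 29, 16, 14, 10 → 9
48 → 38, 35, 31, 30, 29, 16, 14, 10 → 8
38 → 35, 31, 30, 29, 16, 14, 10 → 7
35 → 31, 30, 29, 16, 14, 10 → 6
31 → 30, 29, 16, 14, 10 → 5
30 → 29, 16, 14, 10 → 4
29 → 16, 14, 10 → 3
16 → 14, 10 → 2
14 → 10 → 1
10 → none → 0
Sum: 10 + 10 + 9 + 8 + 7 + 6 + 5 + 4 + 3 + 2 + 1 + 0 = 65

Out-of-order pairs: 65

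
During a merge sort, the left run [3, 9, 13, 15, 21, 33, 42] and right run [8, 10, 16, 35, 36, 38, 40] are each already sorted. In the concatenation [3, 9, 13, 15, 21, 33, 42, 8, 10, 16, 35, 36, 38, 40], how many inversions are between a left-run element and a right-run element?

For each element r of the right run, count left-run elements greater than r:
r = 8: 9, 13, 15, 21, 33, 42 → 6
r = 10: 13, 15, 21, 33, 42 → 5
r = 16: 21, 33, 42 → 3
r = 35: 42 → 1
r = 36: 42 → 1
r = 38: 42 → 1
r = 40: 42 → 1
Cross-inversions: 6 + 5 + 3 + 1 + 1 + 1 + 1 = 18

18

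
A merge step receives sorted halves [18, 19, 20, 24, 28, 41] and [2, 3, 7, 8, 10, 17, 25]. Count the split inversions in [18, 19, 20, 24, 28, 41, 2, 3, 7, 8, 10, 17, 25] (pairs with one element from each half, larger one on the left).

Count, for every r in R, how many entries of L exceed r:
r = 2: 18, 19, 20, 24, 28, 41 → 6
r = 3: 18, 19, 20, 24, 28, 41 → 6
r = 7: 18, 19, 20, 24, 28, 41 → 6
r = 8: 18, 19, 20, 24, 28, 41 → 6
r = 10: 18, 19, 20, 24, 28, 41 → 6
r = 17: 18, 19, 20, 24, 28, 41 → 6
r = 25: 28, 41 → 2
Cross-inversions: 6 + 6 + 6 + 6 + 6 + 6 + 2 = 38

38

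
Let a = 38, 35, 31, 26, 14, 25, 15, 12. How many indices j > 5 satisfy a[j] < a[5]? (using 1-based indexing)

1

The element at index 5 is 14.
Elements after it: 25, 15, 12
Those smaller than 14: 12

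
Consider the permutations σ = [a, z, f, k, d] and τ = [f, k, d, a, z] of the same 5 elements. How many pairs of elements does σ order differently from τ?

Assign each item its position (1..5) in the first ordering, then rewrite the second ordering as that position sequence:
positions: a→1, z→2, f→3, k→4, d→5
second ordering as positions: [3, 4, 5, 1, 2]
Discordant pairs = inversions in this position sequence.
3: 1, 2 → 2
4: 1, 2 → 2
5: 1, 2 → 2
1: 0
2: 0
Total: 2 + 2 + 2 + 0 + 0 = 6

6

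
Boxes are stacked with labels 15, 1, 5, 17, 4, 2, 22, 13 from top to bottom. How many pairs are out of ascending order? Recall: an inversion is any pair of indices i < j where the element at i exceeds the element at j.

Count, for each position, how many later elements it exceeds:
15: 5
1: 0
5: 2
17: 3
4: 1
2: 0
22: 1
13: 0
Sum: 5 + 0 + 2 + 3 + 1 + 0 + 1 + 0 = 12

12 inversions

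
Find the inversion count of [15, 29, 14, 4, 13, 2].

For each element, count later entries that are smaller:
15 → 14, 4, 13, 2 → 4
29 → 14, 4, 13, 2 → 4
14 → 4, 13, 2 → 3
4 → 2 → 1
13 → 2 → 1
2 → none → 0
Sum: 4 + 4 + 3 + 1 + 1 + 0 = 13

13 inversions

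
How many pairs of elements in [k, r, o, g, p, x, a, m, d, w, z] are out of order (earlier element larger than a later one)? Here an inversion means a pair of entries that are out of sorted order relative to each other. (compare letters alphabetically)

Inversions: 23

Element-by-element contributions:
k → g, a, d → 3
r → o, g, p, a, m, d → 6
o → g, a, m, d → 4
g → a, d → 2
p → a, m, d → 3
x → a, m, d, w → 4
a → none → 0
m → d → 1
d → none → 0
w → none → 0
z → none → 0
Sum: 3 + 6 + 4 + 2 + 3 + 4 + 0 + 1 + 0 + 0 + 0 = 23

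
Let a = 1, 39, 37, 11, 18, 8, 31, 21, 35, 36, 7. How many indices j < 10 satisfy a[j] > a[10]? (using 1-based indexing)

2

The element at index 10 is 36.
Elements before it: 1, 39, 37, 11, 18, 8, 31, 21, 35
Those larger than 36: 39, 37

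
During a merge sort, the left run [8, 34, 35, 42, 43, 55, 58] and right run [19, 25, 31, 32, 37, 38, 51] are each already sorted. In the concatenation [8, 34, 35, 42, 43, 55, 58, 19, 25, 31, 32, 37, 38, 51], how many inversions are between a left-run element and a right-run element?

34 split inversions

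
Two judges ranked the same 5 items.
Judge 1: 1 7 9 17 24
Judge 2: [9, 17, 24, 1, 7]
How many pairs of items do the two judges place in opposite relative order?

6

Assign each item its position (1..5) in the first ordering, then rewrite the second ordering as that position sequence:
positions: 1→1, 7→2, 9→3, 17→4, 24→5
second ordering as positions: [3, 4, 5, 1, 2]
Discordant pairs = inversions in this position sequence.
3: 1, 2 → 2
4: 1, 2 → 2
5: 1, 2 → 2
1: 0
2: 0
Total: 2 + 2 + 2 + 0 + 0 = 6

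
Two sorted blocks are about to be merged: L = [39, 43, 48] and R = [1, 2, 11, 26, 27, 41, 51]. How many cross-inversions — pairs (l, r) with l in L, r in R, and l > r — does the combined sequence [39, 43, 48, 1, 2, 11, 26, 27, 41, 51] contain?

17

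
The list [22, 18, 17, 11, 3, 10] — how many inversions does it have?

There are 14 out-of-order pairs.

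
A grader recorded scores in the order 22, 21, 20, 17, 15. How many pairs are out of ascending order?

10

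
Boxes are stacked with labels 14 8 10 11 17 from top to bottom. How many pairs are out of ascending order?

For each element, count later entries that are smaller:
14 → 8, 10, 11 → 3
8 → none → 0
10 → none → 0
11 → none → 0
17 → none → 0
Sum: 3 + 0 + 0 + 0 + 0 = 3

3 out-of-order pairs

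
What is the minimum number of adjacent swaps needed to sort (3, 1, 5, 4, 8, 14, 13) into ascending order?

3

Each adjacent swap fixes exactly one inversion, so the minimum swap count equals the number of inversions.
Count inversions — for each element, later elements that are smaller:
3: 1 → 1
1: none → 0
5: 4 → 1
4: none → 0
8: none → 0
14: 13 → 1
13: none → 0
Total inversions: 1 + 0 + 1 + 0 + 0 + 1 + 0 = 3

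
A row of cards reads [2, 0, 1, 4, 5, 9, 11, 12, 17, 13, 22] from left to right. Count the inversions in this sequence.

3

Count, for each position, how many later elements it exceeds:
2: 2
0: 0
1: 0
4: 0
5: 0
9: 0
11: 0
12: 0
17: 1
13: 0
22: 0
Sum: 2 + 0 + 0 + 0 + 0 + 0 + 0 + 0 + 1 + 0 + 0 = 3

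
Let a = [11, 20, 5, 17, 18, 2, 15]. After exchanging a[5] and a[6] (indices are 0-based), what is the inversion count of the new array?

13 inversions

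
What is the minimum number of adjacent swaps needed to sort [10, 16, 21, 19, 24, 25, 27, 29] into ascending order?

Minimum adjacent swaps = number of inversions (each swap of adjacent out-of-order elements removes one inversion and no swap can remove more).
Count inversions — for each element, later elements that are smaller:
10: none → 0
16: none → 0
21: 19 → 1
19: none → 0
24: none → 0
25: none → 0
27: none → 0
29: none → 0
Total inversions: 0 + 0 + 1 + 0 + 0 + 0 + 0 + 0 = 1

1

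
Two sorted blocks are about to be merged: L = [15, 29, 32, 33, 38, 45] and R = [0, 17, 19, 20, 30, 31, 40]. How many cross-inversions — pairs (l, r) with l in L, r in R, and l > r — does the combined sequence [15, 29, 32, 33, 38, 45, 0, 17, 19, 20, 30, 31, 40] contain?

30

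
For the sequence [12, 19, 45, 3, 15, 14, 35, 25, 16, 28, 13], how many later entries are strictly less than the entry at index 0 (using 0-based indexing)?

The element at index 0 is 12.
Elements after it: 19, 45, 3, 15, 14, 35, 25, 16, 28, 13
Those smaller than 12: 3

1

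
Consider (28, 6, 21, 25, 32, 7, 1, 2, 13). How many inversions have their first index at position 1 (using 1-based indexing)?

The element at index 1 is 28.
Elements after it: 6, 21, 25, 32, 7, 1, 2, 13
Those smaller than 28: 6, 21, 25, 7, 1, 2, 13

7 such elements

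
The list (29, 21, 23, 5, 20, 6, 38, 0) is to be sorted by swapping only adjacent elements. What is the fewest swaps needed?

19 swaps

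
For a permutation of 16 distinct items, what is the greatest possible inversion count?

The maximum occurs when the array is in strictly decreasing order: every one of the C(16, 2) pairs is inverted.
C(16, 2) = 16·15/2 = 120

Inversions: 120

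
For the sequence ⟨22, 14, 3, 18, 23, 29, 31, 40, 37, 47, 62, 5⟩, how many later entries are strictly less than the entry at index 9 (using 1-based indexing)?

1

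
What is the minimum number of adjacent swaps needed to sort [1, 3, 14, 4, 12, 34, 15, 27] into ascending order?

4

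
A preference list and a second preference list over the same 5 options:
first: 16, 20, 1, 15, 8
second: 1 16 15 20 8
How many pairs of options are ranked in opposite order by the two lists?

There are 3 pairs.

Assign each item its position (1..5) in the first ordering, then rewrite the second ordering as that position sequence:
positions: 16→1, 20→2, 1→3, 15→4, 8→5
second ordering as positions: [3, 1, 4, 2, 5]
Discordant pairs = inversions in this position sequence.
3: 1, 2 → 2
1: 0
4: 2 → 1
2: 0
5: 0
Total: 2 + 0 + 1 + 0 + 0 = 3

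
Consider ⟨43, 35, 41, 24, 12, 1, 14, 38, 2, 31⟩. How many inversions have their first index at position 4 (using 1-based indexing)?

4

The element at index 4 is 24.
Elements after it: 12, 1, 14, 38, 2, 31
Those smaller than 24: 12, 1, 14, 2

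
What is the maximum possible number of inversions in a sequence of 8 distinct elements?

A reversed (strictly descending) arrangement makes every pair an inversion, giving C(8, 2) inversions.
C(8, 2) = 8·7/2 = 28

28 inversions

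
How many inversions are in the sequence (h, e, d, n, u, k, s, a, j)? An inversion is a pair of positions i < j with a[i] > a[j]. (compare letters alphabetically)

Count, for each position, how many later elements it exceeds:
h: 3
e: 2
d: 1
n: 3
u: 4
k: 2
s: 2
a: 0
j: 0
Sum: 3 + 2 + 1 + 3 + 4 + 2 + 2 + 0 + 0 = 17

17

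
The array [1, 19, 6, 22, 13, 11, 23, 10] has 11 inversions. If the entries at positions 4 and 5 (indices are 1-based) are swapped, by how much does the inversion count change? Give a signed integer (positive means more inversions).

-1

Positions 4 and 5 hold 22 and 13; after swapping, the array is [1, 19, 6, 13, 22, 11, 23, 10].
Element-by-element contributions:
1 → none → 0
19 → 6, 13, 11, 10 → 4
6 → none → 0
13 → 11, 10 → 2
22 → 11, 10 → 2
11 → 10 → 1
23 → 10 → 1
10 → none → 0
Sum: 0 + 4 + 0 + 2 + 2 + 1 + 1 + 0 = 10
Change: 10 − 11 = -1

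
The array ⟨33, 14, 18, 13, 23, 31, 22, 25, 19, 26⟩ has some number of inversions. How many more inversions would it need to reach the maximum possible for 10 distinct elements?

26

Maximum inversions for 10 distinct elements is C(10, 2) = 10·9/2 = 45.
Current inversions — for each element, count later smaller elements:
33: 9
14: 1
18: 1
13: 0
23: 2
31: 4
22: 1
25: 1
19: 0
26: 0
Current total: 9 + 1 + 1 + 0 + 2 + 4 + 1 + 1 + 0 + 0 = 19
Shortfall: 45 − 19 = 26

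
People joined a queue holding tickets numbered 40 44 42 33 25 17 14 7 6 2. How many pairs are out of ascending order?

Count, for each position, how many later elements it exceeds:
40 → 33, 25, 17, 14, 7, 6, 2 → 7
44 → 42, 33, 25, 17, 14, 7, 6, 2 → 8
42 → 33, 25, 17, 14, 7, 6, 2 → 7
33 → 25, 17, 14, 7, 6, 2 → 6
25 → 17, 14, 7, 6, 2 → 5
17 → 14, 7, 6, 2 → 4
14 → 7, 6, 2 → 3
7 → 6, 2 → 2
6 → 2 → 1
2 → none → 0
Sum: 7 + 8 + 7 + 6 + 5 + 4 + 3 + 2 + 1 + 0 = 43

43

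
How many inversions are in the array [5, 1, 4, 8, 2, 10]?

5

Out-of-order index pairs (1-indexed):
(1,2): 5 > 1
(1,3): 5 > 4
(1,5): 5 > 2
(3,5): 4 > 2
(4,5): 8 > 2
That's 5 pairs.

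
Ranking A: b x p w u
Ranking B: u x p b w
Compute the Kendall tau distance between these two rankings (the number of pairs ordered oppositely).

Assign each item its position (1..5) in the first ordering, then rewrite the second ordering as that position sequence:
positions: b→1, x→2, p→3, w→4, u→5
second ordering as positions: [5, 2, 3, 1, 4]
Discordant pairs = inversions in this position sequence.
5: 2, 3, 1, 4 → 4
2: 1 → 1
3: 1 → 1
1: 0
4: 0
Total: 4 + 1 + 1 + 0 + 0 = 6

6 discordant pairs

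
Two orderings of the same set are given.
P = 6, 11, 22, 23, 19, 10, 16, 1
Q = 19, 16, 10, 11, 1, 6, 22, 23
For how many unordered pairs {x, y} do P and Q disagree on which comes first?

17

Assign each item its position (1..8) in the first ordering, then rewrite the second ordering as that position sequence:
positions: 6→1, 11→2, 22→3, 23→4, 19→5, 10→6, 16→7, 1→8
second ordering as positions: [5, 7, 6, 2, 8, 1, 3, 4]
Discordant pairs = inversions in this position sequence.
5: 2, 1, 3, 4 → 4
7: 6, 2, 1, 3, 4 → 5
6: 2, 1, 3, 4 → 4
2: 1 → 1
8: 1, 3, 4 → 3
1: 0
3: 0
4: 0
Total: 4 + 5 + 4 + 1 + 3 + 0 + 0 + 0 = 17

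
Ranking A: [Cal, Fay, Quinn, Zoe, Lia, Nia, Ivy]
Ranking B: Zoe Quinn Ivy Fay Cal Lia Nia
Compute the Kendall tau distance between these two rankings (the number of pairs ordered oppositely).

10 discordant pairs

Assign each item its position (1..7) in the first ordering, then rewrite the second ordering as that position sequence:
positions: Cal→1, Fay→2, Quinn→3, Zoe→4, Lia→5, Nia→6, Ivy→7
second ordering as positions: [4, 3, 7, 2, 1, 5, 6]
Discordant pairs = inversions in this position sequence.
4: 3, 2, 1 → 3
3: 2, 1 → 2
7: 2, 1, 5, 6 → 4
2: 1 → 1
1: 0
5: 0
6: 0
Total: 3 + 2 + 4 + 1 + 0 + 0 + 0 = 10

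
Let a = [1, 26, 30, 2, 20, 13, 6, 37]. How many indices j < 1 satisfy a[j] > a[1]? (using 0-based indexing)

0 such elements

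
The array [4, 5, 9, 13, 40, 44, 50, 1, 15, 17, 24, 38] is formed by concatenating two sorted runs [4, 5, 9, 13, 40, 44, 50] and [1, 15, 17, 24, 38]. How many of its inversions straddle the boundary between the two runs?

Cross-inversions: 19

For each element r of the right run, count left-run elements greater than r:
r = 1: 4, 5, 9, 13, 40, 44, 50 → 7
r = 15: 40, 44, 50 → 3
r = 17: 40, 44, 50 → 3
r = 24: 40, 44, 50 → 3
r = 38: 40, 44, 50 → 3
Cross-inversions: 7 + 3 + 3 + 3 + 3 = 19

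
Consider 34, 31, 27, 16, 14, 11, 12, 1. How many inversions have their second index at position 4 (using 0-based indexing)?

4 such elements

The element at index 4 is 14.
Elements before it: 34, 31, 27, 16
Those larger than 14: 34, 31, 27, 16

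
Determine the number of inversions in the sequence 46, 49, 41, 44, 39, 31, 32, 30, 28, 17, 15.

52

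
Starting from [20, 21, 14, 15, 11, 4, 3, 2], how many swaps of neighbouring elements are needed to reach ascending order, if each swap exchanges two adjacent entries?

26 swaps

The minimum number of adjacent swaps to sort an array equals its inversion count, since every such swap removes exactly one inversion.
Count inversions — for each element, later elements that are smaller:
20: 14, 15, 11, 4, 3, 2 → 6
21: 14, 15, 11, 4, 3, 2 → 6
14: 11, 4, 3, 2 → 4
15: 11, 4, 3, 2 → 4
11: 4, 3, 2 → 3
4: 3, 2 → 2
3: 2 → 1
2: none → 0
Total inversions: 6 + 6 + 4 + 4 + 3 + 2 + 1 + 0 = 26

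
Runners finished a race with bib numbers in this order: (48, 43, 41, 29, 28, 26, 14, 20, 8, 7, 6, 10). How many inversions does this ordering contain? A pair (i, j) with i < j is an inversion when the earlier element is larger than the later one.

62

Count, for each position, how many later elements it exceeds:
48 → 43, 41, 29, 28, 26, 14, 20, 8, 7, 6, 10 → 11
43 → 41, 29, 28, 26, 14, 20, 8, 7, 6, 10 → 10
41 → 29, 28, 26, 14, 20, 8, 7, 6, 10 → 9
29 → 28, 26, 14, 20, 8, 7, 6, 10 → 8
28 → 26, 14, 20, 8, 7, 6, 10 → 7
26 → 14, 20, 8, 7, 6, 10 → 6
14 → 8, 7, 6, 10 → 4
20 → 8, 7, 6, 10 → 4
8 → 7, 6 → 2
7 → 6 → 1
6 → none → 0
10 → none → 0
Sum: 11 + 10 + 9 + 8 + 7 + 6 + 4 + 4 + 2 + 1 + 0 + 0 = 62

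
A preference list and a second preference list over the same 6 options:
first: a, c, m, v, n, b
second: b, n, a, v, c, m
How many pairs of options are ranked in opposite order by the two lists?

Pairs: 11

Assign each item its position (1..6) in the first ordering, then rewrite the second ordering as that position sequence:
positions: a→1, c→2, m→3, v→4, n→5, b→6
second ordering as positions: [6, 5, 1, 4, 2, 3]
Discordant pairs = inversions in this position sequence.
6: 5, 1, 4, 2, 3 → 5
5: 1, 4, 2, 3 → 4
1: 0
4: 2, 3 → 2
2: 0
3: 0
Total: 5 + 4 + 0 + 2 + 0 + 0 = 11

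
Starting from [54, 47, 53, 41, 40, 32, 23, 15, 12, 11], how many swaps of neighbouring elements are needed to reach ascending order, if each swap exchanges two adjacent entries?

44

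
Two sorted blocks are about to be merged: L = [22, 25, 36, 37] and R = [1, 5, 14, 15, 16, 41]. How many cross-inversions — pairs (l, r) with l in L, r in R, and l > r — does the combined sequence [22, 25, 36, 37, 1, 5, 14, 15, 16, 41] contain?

There are 20 cross-inversions.

Take each right-half value and tally the left-half values above it:
r = 1: 22, 25, 36, 37 → 4
r = 5: 22, 25, 36, 37 → 4
r = 14: 22, 25, 36, 37 → 4
r = 15: 22, 25, 36, 37 → 4
r = 16: 22, 25, 36, 37 → 4
r = 41: none → 0
Cross-inversions: 4 + 4 + 4 + 4 + 4 + 0 = 20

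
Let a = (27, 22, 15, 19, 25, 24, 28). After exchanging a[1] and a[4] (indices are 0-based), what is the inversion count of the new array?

Positions 1 and 4 hold 22 and 25; after swapping, the array is [27, 25, 15, 19, 22, 24, 28].
For each element, count later entries that are smaller:
27 → 25, 15, 19, 22, 24 → 5
25 → 15, 19, 22, 24 → 4
15 → none → 0
19 → none → 0
22 → none → 0
24 → none → 0
28 → none → 0
Sum: 5 + 4 + 0 + 0 + 0 + 0 + 0 = 9

There are 9 inversions.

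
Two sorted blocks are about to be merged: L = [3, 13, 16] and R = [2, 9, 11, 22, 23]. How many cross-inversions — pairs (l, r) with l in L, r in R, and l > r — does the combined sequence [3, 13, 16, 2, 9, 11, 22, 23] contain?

Split inversions: 7

For each element r of the right run, count left-run elements greater than r:
r = 2: 3, 13, 16 → 3
r = 9: 13, 16 → 2
r = 11: 13, 16 → 2
r = 22: none → 0
r = 23: none → 0
Cross-inversions: 3 + 2 + 2 + 0 + 0 = 7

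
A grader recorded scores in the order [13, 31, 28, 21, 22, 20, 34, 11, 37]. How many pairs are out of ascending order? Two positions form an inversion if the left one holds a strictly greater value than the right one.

16

Count, for each position, how many later elements it exceeds:
13: 1
31: 5
28: 4
21: 2
22: 2
20: 1
34: 1
11: 0
37: 0
Sum: 1 + 5 + 4 + 2 + 2 + 1 + 1 + 0 + 0 = 16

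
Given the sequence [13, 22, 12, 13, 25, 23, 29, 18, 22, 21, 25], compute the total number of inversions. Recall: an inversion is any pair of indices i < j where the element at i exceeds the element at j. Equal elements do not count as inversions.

Element-by-element contributions:
13: 1
22: 4
12: 0
13: 0
25: 4
23: 3
29: 4
18: 0
22: 1
21: 0
25: 0
Sum: 1 + 4 + 0 + 0 + 4 + 3 + 4 + 0 + 1 + 0 + 0 = 17

17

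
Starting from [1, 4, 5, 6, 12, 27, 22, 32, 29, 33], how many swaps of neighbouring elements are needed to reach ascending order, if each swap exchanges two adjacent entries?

2 adjacent swaps

The minimum number of adjacent swaps to sort an array equals its inversion count, since every such swap removes exactly one inversion.
Count inversions — for each element, later elements that are smaller:
1: none → 0
4: none → 0
5: none → 0
6: none → 0
12: none → 0
27: 22 → 1
22: none → 0
32: 29 → 1
29: none → 0
33: none → 0
Total inversions: 0 + 0 + 0 + 0 + 0 + 1 + 0 + 1 + 0 + 0 = 2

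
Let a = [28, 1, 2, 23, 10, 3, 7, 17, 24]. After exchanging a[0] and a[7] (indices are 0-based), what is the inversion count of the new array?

Positions 0 and 7 hold 28 and 17; after swapping, the array is [17, 1, 2, 23, 10, 3, 7, 28, 24].
Element-by-element contributions:
17 → 1, 2, 10, 3, 7 → 5
1 → none → 0
2 → none → 0
23 → 10, 3, 7 → 3
10 → 3, 7 → 2
3 → none → 0
7 → none → 0
28 → 24 → 1
24 → none → 0
Sum: 5 + 0 + 0 + 3 + 2 + 0 + 0 + 1 + 0 = 11

11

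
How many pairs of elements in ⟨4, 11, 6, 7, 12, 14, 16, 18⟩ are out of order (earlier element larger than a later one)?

Sweep left to right; for each value list the smaller values that follow it:
4: 0
11: 2
6: 0
7: 0
12: 0
14: 0
16: 0
18: 0
Sum: 0 + 2 + 0 + 0 + 0 + 0 + 0 + 0 = 2

2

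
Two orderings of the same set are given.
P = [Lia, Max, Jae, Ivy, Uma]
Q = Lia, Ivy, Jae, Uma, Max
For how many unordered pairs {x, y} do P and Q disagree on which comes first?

There are 4 disagreeing pairs.

Assign each item its position (1..5) in the first ordering, then rewrite the second ordering as that position sequence:
positions: Lia→1, Max→2, Jae→3, Ivy→4, Uma→5
second ordering as positions: [1, 4, 3, 5, 2]
Discordant pairs = inversions in this position sequence.
1: 0
4: 3, 2 → 2
3: 2 → 1
5: 2 → 1
2: 0
Total: 0 + 2 + 1 + 1 + 0 = 4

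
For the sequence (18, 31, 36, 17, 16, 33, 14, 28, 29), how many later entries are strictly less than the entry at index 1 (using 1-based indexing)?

3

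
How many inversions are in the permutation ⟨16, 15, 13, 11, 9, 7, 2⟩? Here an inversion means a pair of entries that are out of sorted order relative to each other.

Element-by-element contributions:
16 → 15, 13, 11, 9, 7, 2 → 6
15 → 13, 11, 9, 7, 2 → 5
13 → 11, 9, 7, 2 → 4
11 → 9, 7, 2 → 3
9 → 7, 2 → 2
7 → 2 → 1
2 → none → 0
Sum: 6 + 5 + 4 + 3 + 2 + 1 + 0 = 21

21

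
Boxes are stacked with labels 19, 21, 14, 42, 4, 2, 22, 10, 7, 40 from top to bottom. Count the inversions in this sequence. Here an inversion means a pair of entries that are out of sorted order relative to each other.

Sweep left to right; for each value list the smaller values that follow it:
19 → 14, 4, 2, 10, 7 → 5
21 → 14, 4, 2, 10, 7 → 5
14 → 4, 2, 10, 7 → 4
42 → 4, 2, 22, 10, 7, 40 → 6
4 → 2 → 1
2 → none → 0
22 → 10, 7 → 2
10 → 7 → 1
7 → none → 0
40 → none → 0
Sum: 5 + 5 + 4 + 6 + 1 + 0 + 2 + 1 + 0 + 0 = 24

24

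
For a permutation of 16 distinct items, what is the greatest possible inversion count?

120 inversions

The maximum occurs when the array is in strictly decreasing order: every one of the C(16, 2) pairs is inverted.
C(16, 2) = 16·15/2 = 120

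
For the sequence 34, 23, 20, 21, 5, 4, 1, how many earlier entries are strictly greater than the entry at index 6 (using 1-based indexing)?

The element at index 6 is 4.
Elements before it: 34, 23, 20, 21, 5
Those larger than 4: 34, 23, 20, 21, 5

5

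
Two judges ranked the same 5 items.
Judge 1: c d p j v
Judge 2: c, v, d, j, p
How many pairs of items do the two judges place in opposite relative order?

4 discordant pairs

Assign each item its position (1..5) in the first ordering, then rewrite the second ordering as that position sequence:
positions: c→1, d→2, p→3, j→4, v→5
second ordering as positions: [1, 5, 2, 4, 3]
Discordant pairs = inversions in this position sequence.
1: 0
5: 2, 4, 3 → 3
2: 0
4: 3 → 1
3: 0
Total: 0 + 3 + 0 + 1 + 0 = 4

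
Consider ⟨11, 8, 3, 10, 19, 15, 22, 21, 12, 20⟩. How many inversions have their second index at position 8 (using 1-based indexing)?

1

The element at index 8 is 21.
Elements before it: 11, 8, 3, 10, 19, 15, 22
Those larger than 21: 22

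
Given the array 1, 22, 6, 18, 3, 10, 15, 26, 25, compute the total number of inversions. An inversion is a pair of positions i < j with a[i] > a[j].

For each element, count later entries that are smaller:
1 → none → 0
22 → 6, 18, 3, 10, 15 → 5
6 → 3 → 1
18 → 3, 10, 15 → 3
3 → none → 0
10 → none → 0
15 → none → 0
26 → 25 → 1
25 → none → 0
Sum: 0 + 5 + 1 + 3 + 0 + 0 + 0 + 1 + 0 = 10

10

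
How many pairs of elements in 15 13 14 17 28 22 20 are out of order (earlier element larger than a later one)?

Out-of-order pairs: 5

For each element, count later entries that are smaller:
15 → 13, 14 → 2
13 → none → 0
14 → none → 0
17 → none → 0
28 → 22, 20 → 2
22 → 20 → 1
20 → none → 0
Sum: 2 + 0 + 0 + 0 + 2 + 1 + 0 = 5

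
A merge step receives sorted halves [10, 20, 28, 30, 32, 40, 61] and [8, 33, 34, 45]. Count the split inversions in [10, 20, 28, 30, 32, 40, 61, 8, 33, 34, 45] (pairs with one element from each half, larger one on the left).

Split inversions: 12

Take each right-half value and tally the left-half values above it:
r = 8: 10, 20, 28, 30, 32, 40, 61 → 7
r = 33: 40, 61 → 2
r = 34: 40, 61 → 2
r = 45: 61 → 1
Cross-inversions: 7 + 2 + 2 + 1 = 12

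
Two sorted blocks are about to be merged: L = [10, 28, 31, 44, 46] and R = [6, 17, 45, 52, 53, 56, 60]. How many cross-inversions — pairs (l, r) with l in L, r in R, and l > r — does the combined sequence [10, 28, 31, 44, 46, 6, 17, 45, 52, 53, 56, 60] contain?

Take each right-half value and tally the left-half values above it:
r = 6: 10, 28, 31, 44, 46 → 5
r = 17: 28, 31, 44, 46 → 4
r = 45: 46 → 1
r = 52: none → 0
r = 53: none → 0
r = 56: none → 0
r = 60: none → 0
Cross-inversions: 5 + 4 + 1 + 0 + 0 + 0 + 0 = 10

There are 10 split inversions.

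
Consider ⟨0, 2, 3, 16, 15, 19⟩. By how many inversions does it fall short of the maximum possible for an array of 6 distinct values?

14

Maximum inversions for 6 distinct elements is C(6, 2) = 6·5/2 = 15.
Current inversions — for each element, count later smaller elements:
0: 0
2: 0
3: 0
16: 1
15: 0
19: 0
Current total: 0 + 0 + 0 + 1 + 0 + 0 = 1
Shortfall: 15 − 1 = 14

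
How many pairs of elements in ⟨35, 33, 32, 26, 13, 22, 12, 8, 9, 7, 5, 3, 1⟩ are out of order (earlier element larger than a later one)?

Element-by-element contributions:
35 → 33, 32, 26, 13, 22, 12, 8, 9, 7, 5, 3, 1 → 12
33 → 32, 26, 13, 22, 12, 8, 9, 7, 5, 3, 1 → 11
32 → 26, 13, 22, 12, 8, 9, 7, 5, 3, 1 → 10
26 → 13, 22, 12, 8, 9, 7, 5, 3, 1 → 9
13 → 12, 8, 9, 7, 5, 3, 1 → 7
22 → 12, 8, 9, 7, 5, 3, 1 → 7
12 → 8, 9, 7, 5, 3, 1 → 6
8 → 7, 5, 3, 1 → 4
9 → 7, 5, 3, 1 → 4
7 → 5, 3, 1 → 3
5 → 3, 1 → 2
3 → 1 → 1
1 → none → 0
Sum: 12 + 11 + 10 + 9 + 7 + 7 + 6 + 4 + 4 + 3 + 2 + 1 + 0 = 76

76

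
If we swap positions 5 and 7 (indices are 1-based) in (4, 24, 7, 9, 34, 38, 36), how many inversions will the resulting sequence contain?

Positions 5 and 7 hold 34 and 36; after swapping, the array is [4, 24, 7, 9, 36, 38, 34].
Element-by-element contributions:
4 → none → 0
24 → 7, 9 → 2
7 → none → 0
9 → none → 0
36 → 34 → 1
38 → 34 → 1
34 → none → 0
Sum: 0 + 2 + 0 + 0 + 1 + 1 + 0 = 4

4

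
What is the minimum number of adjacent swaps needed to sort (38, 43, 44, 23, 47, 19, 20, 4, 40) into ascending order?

23 swaps

Each adjacent swap fixes exactly one inversion, so the minimum swap count equals the number of inversions.
Count inversions — for each element, later elements that are smaller:
38: 23, 19, 20, 4 → 4
43: 23, 19, 20, 4, 40 → 5
44: 23, 19, 20, 4, 40 → 5
23: 19, 20, 4 → 3
47: 19, 20, 4, 40 → 4
19: 4 → 1
20: 4 → 1
4: none → 0
40: none → 0
Total inversions: 4 + 5 + 5 + 3 + 4 + 1 + 1 + 0 + 0 = 23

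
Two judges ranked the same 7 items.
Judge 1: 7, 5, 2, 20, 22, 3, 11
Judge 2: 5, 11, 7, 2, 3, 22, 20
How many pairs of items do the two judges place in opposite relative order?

Assign each item its position (1..7) in the first ordering, then rewrite the second ordering as that position sequence:
positions: 7→1, 5→2, 2→3, 20→4, 22→5, 3→6, 11→7
second ordering as positions: [2, 7, 1, 3, 6, 5, 4]
Discordant pairs = inversions in this position sequence.
2: 1 → 1
7: 1, 3, 6, 5, 4 → 5
1: 0
3: 0
6: 5, 4 → 2
5: 4 → 1
4: 0
Total: 1 + 5 + 0 + 0 + 2 + 1 + 0 = 9

9 discordant pairs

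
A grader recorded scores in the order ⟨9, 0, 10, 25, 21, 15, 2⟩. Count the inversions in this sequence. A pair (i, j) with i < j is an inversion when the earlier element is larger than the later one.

Out-of-order index pairs (1-indexed):
(1,2): 9 > 0
(1,7): 9 > 2
(3,7): 10 > 2
(4,5): 25 > 21
(4,6): 25 > 15
(4,7): 25 > 2
(5,6): 21 > 15
(5,7): 21 > 2
(6,7): 15 > 2
That's 9 pairs.

9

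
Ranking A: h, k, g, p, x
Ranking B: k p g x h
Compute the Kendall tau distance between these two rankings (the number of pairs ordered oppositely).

5

Assign each item its position (1..5) in the first ordering, then rewrite the second ordering as that position sequence:
positions: h→1, k→2, g→3, p→4, x→5
second ordering as positions: [2, 4, 3, 5, 1]
Discordant pairs = inversions in this position sequence.
2: 1 → 1
4: 3, 1 → 2
3: 1 → 1
5: 1 → 1
1: 0
Total: 1 + 2 + 1 + 1 + 0 = 5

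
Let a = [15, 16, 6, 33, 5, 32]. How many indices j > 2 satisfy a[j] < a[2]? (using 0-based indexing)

The element at index 2 is 6.
Elements after it: 33, 5, 32
Those smaller than 6: 5

1 such element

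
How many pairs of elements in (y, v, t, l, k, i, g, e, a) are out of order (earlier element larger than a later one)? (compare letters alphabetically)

For each element, count later entries that are smaller:
y → v, t, l, k, i, g, e, a → 8
v → t, l, k, i, g, e, a → 7
t → l, k, i, g, e, a → 6
l → k, i, g, e, a → 5
k → i, g, e, a → 4
i → g, e, a → 3
g → e, a → 2
e → a → 1
a → none → 0
Sum: 8 + 7 + 6 + 5 + 4 + 3 + 2 + 1 + 0 = 36

36 inversions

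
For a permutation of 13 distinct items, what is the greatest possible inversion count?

There are 78 inversions.

The maximum occurs when the array is in strictly decreasing order: every one of the C(13, 2) pairs is inverted.
C(13, 2) = 13·12/2 = 78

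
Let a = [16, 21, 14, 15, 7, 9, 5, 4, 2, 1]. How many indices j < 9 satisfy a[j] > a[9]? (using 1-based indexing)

8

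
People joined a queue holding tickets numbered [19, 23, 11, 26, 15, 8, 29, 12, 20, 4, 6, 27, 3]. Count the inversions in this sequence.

Element-by-element contributions:
19 → 11, 15, 8, 12, 4, 6, 3 → 7
23 → 11, 15, 8, 12, 20, 4, 6, 3 → 8
11 → 8, 4, 6, 3 → 4
26 → 15, 8, 12, 20, 4, 6, 3 → 7
15 → 8, 12, 4, 6, 3 → 5
8 → 4, 6, 3 → 3
29 → 12, 20, 4, 6, 27, 3 → 6
12 → 4, 6, 3 → 3
20 → 4, 6, 3 → 3
4 → 3 → 1
6 → 3 → 1
27 → 3 → 1
3 → none → 0
Sum: 7 + 8 + 4 + 7 + 5 + 3 + 6 + 3 + 3 + 1 + 1 + 1 + 0 = 49

49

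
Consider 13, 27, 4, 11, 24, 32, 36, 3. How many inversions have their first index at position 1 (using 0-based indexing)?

4

The element at index 1 is 27.
Elements after it: 4, 11, 24, 32, 36, 3
Those smaller than 27: 4, 11, 24, 3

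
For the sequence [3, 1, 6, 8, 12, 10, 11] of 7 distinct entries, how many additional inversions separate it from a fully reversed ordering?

18

Maximum inversions for 7 distinct elements is C(7, 2) = 7·6/2 = 21.
Current inversions — for each element, count later smaller elements:
3: 1
1: 0
6: 0
8: 0
12: 2
10: 0
11: 0
Current total: 1 + 0 + 0 + 0 + 2 + 0 + 0 = 3
Shortfall: 21 − 3 = 18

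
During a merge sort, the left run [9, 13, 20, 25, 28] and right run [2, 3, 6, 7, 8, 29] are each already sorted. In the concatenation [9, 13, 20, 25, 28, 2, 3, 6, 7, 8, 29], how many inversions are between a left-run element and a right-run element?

25

Count, for every r in R, how many entries of L exceed r:
r = 2: 9, 13, 20, 25, 28 → 5
r = 3: 9, 13, 20, 25, 28 → 5
r = 6: 9, 13, 20, 25, 28 → 5
r = 7: 9, 13, 20, 25, 28 → 5
r = 8: 9, 13, 20, 25, 28 → 5
r = 29: none → 0
Cross-inversions: 5 + 5 + 5 + 5 + 5 + 0 = 25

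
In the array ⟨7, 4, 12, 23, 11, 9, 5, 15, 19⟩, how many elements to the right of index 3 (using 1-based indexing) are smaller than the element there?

3

The element at index 3 is 12.
Elements after it: 23, 11, 9, 5, 15, 19
Those smaller than 12: 11, 9, 5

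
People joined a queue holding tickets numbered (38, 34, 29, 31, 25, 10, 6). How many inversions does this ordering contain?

20 inversions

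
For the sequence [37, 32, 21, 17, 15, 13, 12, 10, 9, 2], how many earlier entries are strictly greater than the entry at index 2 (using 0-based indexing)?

The element at index 2 is 21.
Elements before it: 37, 32
Those larger than 21: 37, 32

2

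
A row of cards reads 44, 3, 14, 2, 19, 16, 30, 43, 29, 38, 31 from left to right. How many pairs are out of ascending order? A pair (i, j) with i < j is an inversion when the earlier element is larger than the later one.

Element-by-element contributions:
44: 10
3: 1
14: 1
2: 0
19: 1
16: 0
30: 1
43: 3
29: 0
38: 1
31: 0
Sum: 10 + 1 + 1 + 0 + 1 + 0 + 1 + 3 + 0 + 1 + 0 = 18

Inversions: 18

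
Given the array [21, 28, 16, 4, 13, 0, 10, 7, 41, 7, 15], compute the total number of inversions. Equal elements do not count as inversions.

Count, for each position, how many later elements it exceeds:
21: 8
28: 8
16: 7
4: 1
13: 4
0: 0
10: 2
7: 0
41: 2
7: 0
15: 0
Sum: 8 + 8 + 7 + 1 + 4 + 0 + 2 + 0 + 2 + 0 + 0 = 32

32 out-of-order pairs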